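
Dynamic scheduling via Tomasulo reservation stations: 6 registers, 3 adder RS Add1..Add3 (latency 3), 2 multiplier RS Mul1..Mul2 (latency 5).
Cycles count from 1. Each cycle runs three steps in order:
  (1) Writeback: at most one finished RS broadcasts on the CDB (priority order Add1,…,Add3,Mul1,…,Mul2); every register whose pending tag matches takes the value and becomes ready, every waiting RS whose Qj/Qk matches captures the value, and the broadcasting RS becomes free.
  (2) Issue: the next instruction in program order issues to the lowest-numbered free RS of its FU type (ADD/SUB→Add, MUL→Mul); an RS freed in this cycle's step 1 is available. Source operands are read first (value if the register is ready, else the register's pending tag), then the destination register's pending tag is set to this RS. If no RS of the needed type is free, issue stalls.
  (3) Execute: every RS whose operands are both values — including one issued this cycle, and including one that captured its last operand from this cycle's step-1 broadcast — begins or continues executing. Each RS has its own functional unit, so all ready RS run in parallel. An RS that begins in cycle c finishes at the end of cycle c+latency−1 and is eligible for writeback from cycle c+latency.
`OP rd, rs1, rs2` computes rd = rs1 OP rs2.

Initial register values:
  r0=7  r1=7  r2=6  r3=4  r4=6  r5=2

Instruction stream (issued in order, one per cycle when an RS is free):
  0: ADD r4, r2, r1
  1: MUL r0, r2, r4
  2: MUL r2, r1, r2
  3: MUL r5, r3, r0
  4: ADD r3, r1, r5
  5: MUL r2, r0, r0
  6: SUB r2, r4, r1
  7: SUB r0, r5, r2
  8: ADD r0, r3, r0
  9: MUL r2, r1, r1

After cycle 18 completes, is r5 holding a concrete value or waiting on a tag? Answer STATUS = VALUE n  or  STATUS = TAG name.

STATUS = VALUE 312

cycle 1: issue ADD r4<-Add1 // r0:7,r1:7,r2:6,r3:4,r4:Add1,r5:2
cycle 2: issue MUL r0<-Mul1 // r0:Mul1,r1:7,r2:6,r3:4,r4:Add1,r5:2
cycle 3: issue MUL r2<-Mul2 // r0:Mul1,r1:7,r2:Mul2,r3:4,r4:Add1,r5:2
cycle 4: CDB Add1=13; stall // r0:Mul1,r1:7,r2:Mul2,r3:4,r4:13,r5:2
cycle 5: stall // r0:Mul1,r1:7,r2:Mul2,r3:4,r4:13,r5:2
cycle 6: stall // r0:Mul1,r1:7,r2:Mul2,r3:4,r4:13,r5:2
cycle 7: stall // r0:Mul1,r1:7,r2:Mul2,r3:4,r4:13,r5:2
cycle 8: CDB Mul2=42; issue MUL r5<-Mul2 // r0:Mul1,r1:7,r2:42,r3:4,r4:13,r5:Mul2
cycle 9: CDB Mul1=78; issue ADD r3<-Add1 // r0:78,r1:7,r2:42,r3:Add1,r4:13,r5:Mul2
cycle 10: issue MUL r2<-Mul1 // r0:78,r1:7,r2:Mul1,r3:Add1,r4:13,r5:Mul2
cycle 11: issue SUB r2<-Add2 // r0:78,r1:7,r2:Add2,r3:Add1,r4:13,r5:Mul2
cycle 12: issue SUB r0<-Add3 // r0:Add3,r1:7,r2:Add2,r3:Add1,r4:13,r5:Mul2
cycle 13: stall // r0:Add3,r1:7,r2:Add2,r3:Add1,r4:13,r5:Mul2
cycle 14: CDB Add2=6; issue ADD r0<-Add2 // r0:Add2,r1:7,r2:6,r3:Add1,r4:13,r5:Mul2
cycle 15: CDB Mul1=6084; issue MUL r2<-Mul1 // r0:Add2,r1:7,r2:Mul1,r3:Add1,r4:13,r5:Mul2
cycle 16: CDB Mul2=312 // r0:Add2,r1:7,r2:Mul1,r3:Add1,r4:13,r5:312
cycle 17: - // r0:Add2,r1:7,r2:Mul1,r3:Add1,r4:13,r5:312
cycle 18: - // r0:Add2,r1:7,r2:Mul1,r3:Add1,r4:13,r5:312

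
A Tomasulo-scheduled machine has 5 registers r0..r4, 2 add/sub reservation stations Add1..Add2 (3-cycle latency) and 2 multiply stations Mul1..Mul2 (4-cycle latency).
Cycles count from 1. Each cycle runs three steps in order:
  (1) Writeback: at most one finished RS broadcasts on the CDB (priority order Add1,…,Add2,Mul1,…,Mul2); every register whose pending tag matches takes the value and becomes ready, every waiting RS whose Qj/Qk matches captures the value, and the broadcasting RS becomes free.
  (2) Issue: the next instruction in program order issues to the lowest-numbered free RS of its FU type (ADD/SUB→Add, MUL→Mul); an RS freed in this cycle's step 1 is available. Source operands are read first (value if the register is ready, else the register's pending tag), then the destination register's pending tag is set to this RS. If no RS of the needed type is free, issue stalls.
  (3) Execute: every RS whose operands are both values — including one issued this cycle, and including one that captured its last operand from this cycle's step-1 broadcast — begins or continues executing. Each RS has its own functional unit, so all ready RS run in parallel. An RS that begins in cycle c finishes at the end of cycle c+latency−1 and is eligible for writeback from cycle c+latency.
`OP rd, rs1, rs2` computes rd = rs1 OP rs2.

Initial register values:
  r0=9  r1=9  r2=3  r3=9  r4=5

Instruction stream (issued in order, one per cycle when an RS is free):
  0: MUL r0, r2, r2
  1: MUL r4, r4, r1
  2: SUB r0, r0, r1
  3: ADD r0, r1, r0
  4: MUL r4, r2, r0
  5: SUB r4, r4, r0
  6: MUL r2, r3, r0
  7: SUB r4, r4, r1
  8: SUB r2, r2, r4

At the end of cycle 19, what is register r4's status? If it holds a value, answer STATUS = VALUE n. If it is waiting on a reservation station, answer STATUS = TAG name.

STATUS = TAG Add2

  c1: issue MUL r0<-Mul1  regs: r0:Mul1,r1:9,r2:3,r3:9,r4:5
  c2: issue MUL r4<-Mul2  regs: r0:Mul1,r1:9,r2:3,r3:9,r4:Mul2
  c3: issue SUB r0<-Add1  regs: r0:Add1,r1:9,r2:3,r3:9,r4:Mul2
  c4: issue ADD r0<-Add2  regs: r0:Add2,r1:9,r2:3,r3:9,r4:Mul2
  c5: CDB Mul1=9; issue MUL r4<-Mul1  regs: r0:Add2,r1:9,r2:3,r3:9,r4:Mul1
  c6: CDB Mul2=45; stall  regs: r0:Add2,r1:9,r2:3,r3:9,r4:Mul1
  c7: stall  regs: r0:Add2,r1:9,r2:3,r3:9,r4:Mul1
  c8: CDB Add1=0; issue SUB r4<-Add1  regs: r0:Add2,r1:9,r2:3,r3:9,r4:Add1
  c9: issue MUL r2<-Mul2  regs: r0:Add2,r1:9,r2:Mul2,r3:9,r4:Add1
  c10: stall  regs: r0:Add2,r1:9,r2:Mul2,r3:9,r4:Add1
  c11: CDB Add2=9; issue SUB r4<-Add2  regs: r0:9,r1:9,r2:Mul2,r3:9,r4:Add2
  c12: stall  regs: r0:9,r1:9,r2:Mul2,r3:9,r4:Add2
  c13: stall  regs: r0:9,r1:9,r2:Mul2,r3:9,r4:Add2
  c14: stall  regs: r0:9,r1:9,r2:Mul2,r3:9,r4:Add2
  c15: CDB Mul1=27; stall  regs: r0:9,r1:9,r2:Mul2,r3:9,r4:Add2
  c16: CDB Mul2=81; stall  regs: r0:9,r1:9,r2:81,r3:9,r4:Add2
  c17: stall  regs: r0:9,r1:9,r2:81,r3:9,r4:Add2
  c18: CDB Add1=18; issue SUB r2<-Add1  regs: r0:9,r1:9,r2:Add1,r3:9,r4:Add2
  c19: -  regs: r0:9,r1:9,r2:Add1,r3:9,r4:Add2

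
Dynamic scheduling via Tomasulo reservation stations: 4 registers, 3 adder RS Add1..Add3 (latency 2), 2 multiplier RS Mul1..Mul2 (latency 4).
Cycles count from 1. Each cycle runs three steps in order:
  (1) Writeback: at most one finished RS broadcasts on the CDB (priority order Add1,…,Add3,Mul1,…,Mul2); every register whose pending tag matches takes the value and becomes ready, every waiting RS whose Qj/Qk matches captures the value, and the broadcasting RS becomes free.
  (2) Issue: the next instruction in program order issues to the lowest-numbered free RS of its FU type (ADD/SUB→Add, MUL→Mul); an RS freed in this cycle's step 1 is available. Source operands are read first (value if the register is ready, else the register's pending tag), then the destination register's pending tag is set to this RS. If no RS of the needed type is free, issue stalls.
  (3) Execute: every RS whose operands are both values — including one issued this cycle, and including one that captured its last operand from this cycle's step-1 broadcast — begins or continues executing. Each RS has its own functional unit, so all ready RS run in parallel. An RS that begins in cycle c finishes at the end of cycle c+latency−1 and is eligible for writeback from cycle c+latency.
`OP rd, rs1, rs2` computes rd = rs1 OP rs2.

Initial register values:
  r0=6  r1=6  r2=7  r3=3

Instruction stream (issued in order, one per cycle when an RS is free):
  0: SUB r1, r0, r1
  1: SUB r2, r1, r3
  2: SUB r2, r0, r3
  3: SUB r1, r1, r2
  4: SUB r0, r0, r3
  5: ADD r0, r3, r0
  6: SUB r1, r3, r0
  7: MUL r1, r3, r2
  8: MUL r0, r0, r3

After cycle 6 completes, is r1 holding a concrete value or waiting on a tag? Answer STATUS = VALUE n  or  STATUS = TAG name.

STATUS = TAG Add3

cycle 1: issue SUB r1<-Add1 // r0:6,r1:Add1,r2:7,r3:3
cycle 2: issue SUB r2<-Add2 // r0:6,r1:Add1,r2:Add2,r3:3
cycle 3: CDB Add1=0; issue SUB r2<-Add1 // r0:6,r1:0,r2:Add1,r3:3
cycle 4: issue SUB r1<-Add3 // r0:6,r1:Add3,r2:Add1,r3:3
cycle 5: CDB Add1=3; issue SUB r0<-Add1 // r0:Add1,r1:Add3,r2:3,r3:3
cycle 6: CDB Add2=-3; issue ADD r0<-Add2 // r0:Add2,r1:Add3,r2:3,r3:3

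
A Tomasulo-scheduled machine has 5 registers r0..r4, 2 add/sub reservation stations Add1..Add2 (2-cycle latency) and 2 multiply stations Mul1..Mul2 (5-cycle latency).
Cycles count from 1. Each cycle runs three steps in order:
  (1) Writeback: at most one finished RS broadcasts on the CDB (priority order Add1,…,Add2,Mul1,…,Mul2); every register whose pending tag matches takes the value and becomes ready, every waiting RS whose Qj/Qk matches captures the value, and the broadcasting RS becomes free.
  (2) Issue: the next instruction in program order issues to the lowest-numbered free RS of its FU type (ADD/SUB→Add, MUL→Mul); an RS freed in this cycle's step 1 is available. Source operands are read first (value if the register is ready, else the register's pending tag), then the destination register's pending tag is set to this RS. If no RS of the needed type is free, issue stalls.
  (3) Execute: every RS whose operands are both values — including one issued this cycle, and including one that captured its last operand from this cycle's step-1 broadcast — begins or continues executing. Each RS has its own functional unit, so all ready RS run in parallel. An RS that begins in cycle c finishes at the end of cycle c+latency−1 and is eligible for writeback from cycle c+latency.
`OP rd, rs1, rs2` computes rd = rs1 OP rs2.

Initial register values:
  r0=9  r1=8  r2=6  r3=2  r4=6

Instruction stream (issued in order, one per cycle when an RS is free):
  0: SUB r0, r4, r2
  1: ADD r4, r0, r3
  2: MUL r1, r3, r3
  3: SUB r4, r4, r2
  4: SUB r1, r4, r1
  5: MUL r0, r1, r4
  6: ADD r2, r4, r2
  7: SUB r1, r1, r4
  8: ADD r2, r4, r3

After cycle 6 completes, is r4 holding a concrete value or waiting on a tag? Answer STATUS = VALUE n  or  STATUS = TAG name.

cycle 1: issue SUB r0<-Add1 // r0:Add1,r1:8,r2:6,r3:2,r4:6
cycle 2: issue ADD r4<-Add2 // r0:Add1,r1:8,r2:6,r3:2,r4:Add2
cycle 3: CDB Add1=0; issue MUL r1<-Mul1 // r0:0,r1:Mul1,r2:6,r3:2,r4:Add2
cycle 4: issue SUB r4<-Add1 // r0:0,r1:Mul1,r2:6,r3:2,r4:Add1
cycle 5: CDB Add2=2; issue SUB r1<-Add2 // r0:0,r1:Add2,r2:6,r3:2,r4:Add1
cycle 6: issue MUL r0<-Mul2 // r0:Mul2,r1:Add2,r2:6,r3:2,r4:Add1

STATUS = TAG Add1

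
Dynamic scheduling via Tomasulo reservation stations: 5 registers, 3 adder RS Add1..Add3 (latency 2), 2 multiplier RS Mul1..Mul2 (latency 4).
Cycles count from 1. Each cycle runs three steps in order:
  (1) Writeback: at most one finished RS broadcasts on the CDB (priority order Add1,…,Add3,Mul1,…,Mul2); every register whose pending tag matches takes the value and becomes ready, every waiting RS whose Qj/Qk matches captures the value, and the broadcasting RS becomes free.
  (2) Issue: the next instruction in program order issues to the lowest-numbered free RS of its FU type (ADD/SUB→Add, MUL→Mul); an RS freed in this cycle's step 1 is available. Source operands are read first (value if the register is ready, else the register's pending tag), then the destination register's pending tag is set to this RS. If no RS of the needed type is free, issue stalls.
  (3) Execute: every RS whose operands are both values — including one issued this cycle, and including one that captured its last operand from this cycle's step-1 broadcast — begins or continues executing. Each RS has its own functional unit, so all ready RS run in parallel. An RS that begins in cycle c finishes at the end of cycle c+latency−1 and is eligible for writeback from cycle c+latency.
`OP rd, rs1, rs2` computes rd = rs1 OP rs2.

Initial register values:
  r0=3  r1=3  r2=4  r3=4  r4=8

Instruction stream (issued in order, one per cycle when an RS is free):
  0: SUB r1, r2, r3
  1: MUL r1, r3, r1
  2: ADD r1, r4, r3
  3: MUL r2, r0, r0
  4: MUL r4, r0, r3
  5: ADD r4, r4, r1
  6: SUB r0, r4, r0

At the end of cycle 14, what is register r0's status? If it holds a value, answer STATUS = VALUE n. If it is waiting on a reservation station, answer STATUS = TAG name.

STATUS = TAG Add2

cycle 1: issue SUB r1<-Add1 // r0:3,r1:Add1,r2:4,r3:4,r4:8
cycle 2: issue MUL r1<-Mul1 // r0:3,r1:Mul1,r2:4,r3:4,r4:8
cycle 3: CDB Add1=0; issue ADD r1<-Add1 // r0:3,r1:Add1,r2:4,r3:4,r4:8
cycle 4: issue MUL r2<-Mul2 // r0:3,r1:Add1,r2:Mul2,r3:4,r4:8
cycle 5: CDB Add1=12; stall // r0:3,r1:12,r2:Mul2,r3:4,r4:8
cycle 6: stall // r0:3,r1:12,r2:Mul2,r3:4,r4:8
cycle 7: CDB Mul1=0; issue MUL r4<-Mul1 // r0:3,r1:12,r2:Mul2,r3:4,r4:Mul1
cycle 8: CDB Mul2=9; issue ADD r4<-Add1 // r0:3,r1:12,r2:9,r3:4,r4:Add1
cycle 9: issue SUB r0<-Add2 // r0:Add2,r1:12,r2:9,r3:4,r4:Add1
cycle 10: - // r0:Add2,r1:12,r2:9,r3:4,r4:Add1
cycle 11: CDB Mul1=12 // r0:Add2,r1:12,r2:9,r3:4,r4:Add1
cycle 12: - // r0:Add2,r1:12,r2:9,r3:4,r4:Add1
cycle 13: CDB Add1=24 // r0:Add2,r1:12,r2:9,r3:4,r4:24
cycle 14: - // r0:Add2,r1:12,r2:9,r3:4,r4:24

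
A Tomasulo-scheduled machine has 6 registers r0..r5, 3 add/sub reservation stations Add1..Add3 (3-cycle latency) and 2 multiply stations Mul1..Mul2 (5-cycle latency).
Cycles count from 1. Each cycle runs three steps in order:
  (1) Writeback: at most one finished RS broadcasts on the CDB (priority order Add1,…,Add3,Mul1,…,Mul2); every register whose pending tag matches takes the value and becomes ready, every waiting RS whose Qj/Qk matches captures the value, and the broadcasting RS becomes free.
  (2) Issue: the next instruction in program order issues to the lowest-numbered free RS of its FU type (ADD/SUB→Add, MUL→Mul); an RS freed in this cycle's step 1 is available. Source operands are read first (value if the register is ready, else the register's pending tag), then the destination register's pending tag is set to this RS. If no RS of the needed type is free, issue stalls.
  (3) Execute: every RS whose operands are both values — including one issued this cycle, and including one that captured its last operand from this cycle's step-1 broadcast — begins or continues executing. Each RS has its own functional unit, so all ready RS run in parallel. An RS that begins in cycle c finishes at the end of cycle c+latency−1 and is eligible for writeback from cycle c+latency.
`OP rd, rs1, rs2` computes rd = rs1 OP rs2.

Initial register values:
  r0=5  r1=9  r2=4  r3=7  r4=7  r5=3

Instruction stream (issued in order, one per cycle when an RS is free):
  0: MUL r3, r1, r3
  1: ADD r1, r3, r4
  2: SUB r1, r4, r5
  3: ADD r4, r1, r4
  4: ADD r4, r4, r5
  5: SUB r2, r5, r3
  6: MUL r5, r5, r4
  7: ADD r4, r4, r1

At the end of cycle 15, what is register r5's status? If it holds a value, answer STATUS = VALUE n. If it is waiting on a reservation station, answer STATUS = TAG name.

  c1: issue MUL r3<-Mul1  regs: r0:5,r1:9,r2:4,r3:Mul1,r4:7,r5:3
  c2: issue ADD r1<-Add1  regs: r0:5,r1:Add1,r2:4,r3:Mul1,r4:7,r5:3
  c3: issue SUB r1<-Add2  regs: r0:5,r1:Add2,r2:4,r3:Mul1,r4:7,r5:3
  c4: issue ADD r4<-Add3  regs: r0:5,r1:Add2,r2:4,r3:Mul1,r4:Add3,r5:3
  c5: stall  regs: r0:5,r1:Add2,r2:4,r3:Mul1,r4:Add3,r5:3
  c6: CDB Add2=4; issue ADD r4<-Add2  regs: r0:5,r1:4,r2:4,r3:Mul1,r4:Add2,r5:3
  c7: CDB Mul1=63; stall  regs: r0:5,r1:4,r2:4,r3:63,r4:Add2,r5:3
  c8: stall  regs: r0:5,r1:4,r2:4,r3:63,r4:Add2,r5:3
  c9: CDB Add3=11; issue SUB r2<-Add3  regs: r0:5,r1:4,r2:Add3,r3:63,r4:Add2,r5:3
  c10: CDB Add1=70; issue MUL r5<-Mul1  regs: r0:5,r1:4,r2:Add3,r3:63,r4:Add2,r5:Mul1
  c11: issue ADD r4<-Add1  regs: r0:5,r1:4,r2:Add3,r3:63,r4:Add1,r5:Mul1
  c12: CDB Add2=14  regs: r0:5,r1:4,r2:Add3,r3:63,r4:Add1,r5:Mul1
  c13: CDB Add3=-60  regs: r0:5,r1:4,r2:-60,r3:63,r4:Add1,r5:Mul1
  c14: -  regs: r0:5,r1:4,r2:-60,r3:63,r4:Add1,r5:Mul1
  c15: CDB Add1=18  regs: r0:5,r1:4,r2:-60,r3:63,r4:18,r5:Mul1

STATUS = TAG Mul1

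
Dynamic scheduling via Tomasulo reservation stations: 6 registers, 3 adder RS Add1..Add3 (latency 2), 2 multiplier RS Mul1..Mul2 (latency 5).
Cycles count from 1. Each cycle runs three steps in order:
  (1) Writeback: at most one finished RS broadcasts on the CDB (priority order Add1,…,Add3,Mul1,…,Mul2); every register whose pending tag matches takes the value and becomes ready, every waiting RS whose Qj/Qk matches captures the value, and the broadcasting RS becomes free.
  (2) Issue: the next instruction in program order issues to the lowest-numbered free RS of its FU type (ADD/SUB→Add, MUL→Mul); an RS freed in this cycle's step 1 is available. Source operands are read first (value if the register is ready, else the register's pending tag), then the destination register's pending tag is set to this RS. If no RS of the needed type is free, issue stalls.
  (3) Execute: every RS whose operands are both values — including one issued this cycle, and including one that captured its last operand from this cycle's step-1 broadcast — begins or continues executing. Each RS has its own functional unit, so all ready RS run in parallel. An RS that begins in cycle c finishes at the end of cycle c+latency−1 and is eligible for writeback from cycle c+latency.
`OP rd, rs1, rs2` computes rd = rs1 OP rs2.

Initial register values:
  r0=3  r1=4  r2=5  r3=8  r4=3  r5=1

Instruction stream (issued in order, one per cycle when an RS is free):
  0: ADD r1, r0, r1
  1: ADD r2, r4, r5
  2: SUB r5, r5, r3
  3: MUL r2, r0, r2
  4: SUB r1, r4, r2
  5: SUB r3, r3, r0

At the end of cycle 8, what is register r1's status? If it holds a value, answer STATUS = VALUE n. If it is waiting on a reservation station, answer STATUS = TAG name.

  c1: issue ADD r1<-Add1  regs: r0:3,r1:Add1,r2:5,r3:8,r4:3,r5:1
  c2: issue ADD r2<-Add2  regs: r0:3,r1:Add1,r2:Add2,r3:8,r4:3,r5:1
  c3: CDB Add1=7; issue SUB r5<-Add1  regs: r0:3,r1:7,r2:Add2,r3:8,r4:3,r5:Add1
  c4: CDB Add2=4; issue MUL r2<-Mul1  regs: r0:3,r1:7,r2:Mul1,r3:8,r4:3,r5:Add1
  c5: CDB Add1=-7; issue SUB r1<-Add1  regs: r0:3,r1:Add1,r2:Mul1,r3:8,r4:3,r5:-7
  c6: issue SUB r3<-Add2  regs: r0:3,r1:Add1,r2:Mul1,r3:Add2,r4:3,r5:-7
  c7: -  regs: r0:3,r1:Add1,r2:Mul1,r3:Add2,r4:3,r5:-7
  c8: CDB Add2=5  regs: r0:3,r1:Add1,r2:Mul1,r3:5,r4:3,r5:-7

STATUS = TAG Add1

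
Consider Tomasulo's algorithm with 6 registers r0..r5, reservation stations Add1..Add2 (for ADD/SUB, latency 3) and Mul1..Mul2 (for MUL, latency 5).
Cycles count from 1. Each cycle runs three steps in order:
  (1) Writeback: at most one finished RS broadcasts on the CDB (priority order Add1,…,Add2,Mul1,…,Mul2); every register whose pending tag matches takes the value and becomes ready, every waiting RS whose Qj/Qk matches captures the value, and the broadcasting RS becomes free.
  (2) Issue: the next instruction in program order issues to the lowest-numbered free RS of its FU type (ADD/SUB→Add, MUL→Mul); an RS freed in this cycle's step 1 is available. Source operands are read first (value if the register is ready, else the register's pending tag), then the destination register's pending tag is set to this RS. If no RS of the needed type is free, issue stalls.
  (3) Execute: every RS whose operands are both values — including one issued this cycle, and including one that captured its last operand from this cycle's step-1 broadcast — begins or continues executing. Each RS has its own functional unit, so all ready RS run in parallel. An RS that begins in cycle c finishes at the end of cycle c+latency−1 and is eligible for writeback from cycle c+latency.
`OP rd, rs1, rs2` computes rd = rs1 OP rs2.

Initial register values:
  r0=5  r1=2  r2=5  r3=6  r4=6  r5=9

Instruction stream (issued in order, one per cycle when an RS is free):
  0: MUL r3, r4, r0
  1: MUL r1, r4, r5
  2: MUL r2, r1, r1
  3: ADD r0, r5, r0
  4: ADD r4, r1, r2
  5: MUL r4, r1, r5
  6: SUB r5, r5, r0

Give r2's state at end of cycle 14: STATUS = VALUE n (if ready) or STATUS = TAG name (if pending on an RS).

STATUS = VALUE 2916

c1: issue MUL r3<-Mul1 | r0:5,r1:2,r2:5,r3:Mul1,r4:6,r5:9
c2: issue MUL r1<-Mul2 | r0:5,r1:Mul2,r2:5,r3:Mul1,r4:6,r5:9
c3: stall | r0:5,r1:Mul2,r2:5,r3:Mul1,r4:6,r5:9
c4: stall | r0:5,r1:Mul2,r2:5,r3:Mul1,r4:6,r5:9
c5: stall | r0:5,r1:Mul2,r2:5,r3:Mul1,r4:6,r5:9
c6: CDB Mul1=30; issue MUL r2<-Mul1 | r0:5,r1:Mul2,r2:Mul1,r3:30,r4:6,r5:9
c7: CDB Mul2=54; issue ADD r0<-Add1 | r0:Add1,r1:54,r2:Mul1,r3:30,r4:6,r5:9
c8: issue ADD r4<-Add2 | r0:Add1,r1:54,r2:Mul1,r3:30,r4:Add2,r5:9
c9: issue MUL r4<-Mul2 | r0:Add1,r1:54,r2:Mul1,r3:30,r4:Mul2,r5:9
c10: CDB Add1=14; issue SUB r5<-Add1 | r0:14,r1:54,r2:Mul1,r3:30,r4:Mul2,r5:Add1
c11: - | r0:14,r1:54,r2:Mul1,r3:30,r4:Mul2,r5:Add1
c12: CDB Mul1=2916 | r0:14,r1:54,r2:2916,r3:30,r4:Mul2,r5:Add1
c13: CDB Add1=-5 | r0:14,r1:54,r2:2916,r3:30,r4:Mul2,r5:-5
c14: CDB Mul2=486 | r0:14,r1:54,r2:2916,r3:30,r4:486,r5:-5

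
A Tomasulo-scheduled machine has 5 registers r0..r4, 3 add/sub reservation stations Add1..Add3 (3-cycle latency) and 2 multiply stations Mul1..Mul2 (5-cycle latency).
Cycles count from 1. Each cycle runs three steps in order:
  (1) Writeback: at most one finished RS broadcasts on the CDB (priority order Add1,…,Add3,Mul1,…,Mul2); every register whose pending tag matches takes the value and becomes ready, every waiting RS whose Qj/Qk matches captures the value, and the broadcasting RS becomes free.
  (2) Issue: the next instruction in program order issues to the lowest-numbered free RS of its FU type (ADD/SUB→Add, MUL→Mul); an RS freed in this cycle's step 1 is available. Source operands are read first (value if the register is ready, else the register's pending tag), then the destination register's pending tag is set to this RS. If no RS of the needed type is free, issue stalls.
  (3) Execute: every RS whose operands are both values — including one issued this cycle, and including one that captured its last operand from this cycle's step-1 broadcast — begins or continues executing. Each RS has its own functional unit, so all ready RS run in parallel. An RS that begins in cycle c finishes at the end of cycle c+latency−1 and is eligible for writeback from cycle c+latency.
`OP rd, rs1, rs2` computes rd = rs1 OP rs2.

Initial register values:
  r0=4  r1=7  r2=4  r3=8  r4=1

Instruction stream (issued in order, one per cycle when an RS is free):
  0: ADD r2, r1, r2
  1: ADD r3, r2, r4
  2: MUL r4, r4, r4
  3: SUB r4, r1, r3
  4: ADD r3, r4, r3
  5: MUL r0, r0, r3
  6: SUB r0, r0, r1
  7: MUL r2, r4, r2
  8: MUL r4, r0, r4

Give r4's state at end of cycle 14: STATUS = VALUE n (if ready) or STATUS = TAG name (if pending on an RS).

STATUS = VALUE -5

c1: issue ADD r2<-Add1 | r0:4,r1:7,r2:Add1,r3:8,r4:1
c2: issue ADD r3<-Add2 | r0:4,r1:7,r2:Add1,r3:Add2,r4:1
c3: issue MUL r4<-Mul1 | r0:4,r1:7,r2:Add1,r3:Add2,r4:Mul1
c4: CDB Add1=11; issue SUB r4<-Add1 | r0:4,r1:7,r2:11,r3:Add2,r4:Add1
c5: issue ADD r3<-Add3 | r0:4,r1:7,r2:11,r3:Add3,r4:Add1
c6: issue MUL r0<-Mul2 | r0:Mul2,r1:7,r2:11,r3:Add3,r4:Add1
c7: CDB Add2=12; issue SUB r0<-Add2 | r0:Add2,r1:7,r2:11,r3:Add3,r4:Add1
c8: CDB Mul1=1; issue MUL r2<-Mul1 | r0:Add2,r1:7,r2:Mul1,r3:Add3,r4:Add1
c9: stall | r0:Add2,r1:7,r2:Mul1,r3:Add3,r4:Add1
c10: CDB Add1=-5; stall | r0:Add2,r1:7,r2:Mul1,r3:Add3,r4:-5
c11: stall | r0:Add2,r1:7,r2:Mul1,r3:Add3,r4:-5
c12: stall | r0:Add2,r1:7,r2:Mul1,r3:Add3,r4:-5
c13: CDB Add3=7; stall | r0:Add2,r1:7,r2:Mul1,r3:7,r4:-5
c14: stall | r0:Add2,r1:7,r2:Mul1,r3:7,r4:-5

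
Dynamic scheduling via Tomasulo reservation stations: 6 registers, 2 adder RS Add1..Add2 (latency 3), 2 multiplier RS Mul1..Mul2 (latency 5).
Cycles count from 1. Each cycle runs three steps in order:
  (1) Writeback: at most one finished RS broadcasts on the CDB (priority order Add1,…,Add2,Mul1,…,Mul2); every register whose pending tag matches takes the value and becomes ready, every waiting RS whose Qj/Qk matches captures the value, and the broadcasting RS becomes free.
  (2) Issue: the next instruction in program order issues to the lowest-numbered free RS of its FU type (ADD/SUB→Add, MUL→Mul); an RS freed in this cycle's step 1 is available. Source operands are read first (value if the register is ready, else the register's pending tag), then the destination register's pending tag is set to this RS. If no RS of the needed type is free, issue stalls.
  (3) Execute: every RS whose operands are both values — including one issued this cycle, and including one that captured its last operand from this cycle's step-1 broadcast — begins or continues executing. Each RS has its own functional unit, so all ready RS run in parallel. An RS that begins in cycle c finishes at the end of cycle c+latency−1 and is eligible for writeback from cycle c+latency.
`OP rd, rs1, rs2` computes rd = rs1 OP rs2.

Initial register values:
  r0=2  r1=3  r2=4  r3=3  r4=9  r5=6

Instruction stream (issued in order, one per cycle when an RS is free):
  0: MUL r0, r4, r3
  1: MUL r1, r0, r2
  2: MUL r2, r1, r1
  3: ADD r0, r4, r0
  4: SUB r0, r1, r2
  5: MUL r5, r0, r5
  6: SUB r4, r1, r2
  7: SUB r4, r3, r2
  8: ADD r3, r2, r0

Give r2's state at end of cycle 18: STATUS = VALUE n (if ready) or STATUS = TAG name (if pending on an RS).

STATUS = VALUE 11664

cycle 1: issue MUL r0<-Mul1 // r0:Mul1,r1:3,r2:4,r3:3,r4:9,r5:6
cycle 2: issue MUL r1<-Mul2 // r0:Mul1,r1:Mul2,r2:4,r3:3,r4:9,r5:6
cycle 3: stall // r0:Mul1,r1:Mul2,r2:4,r3:3,r4:9,r5:6
cycle 4: stall // r0:Mul1,r1:Mul2,r2:4,r3:3,r4:9,r5:6
cycle 5: stall // r0:Mul1,r1:Mul2,r2:4,r3:3,r4:9,r5:6
cycle 6: CDB Mul1=27; issue MUL r2<-Mul1 // r0:27,r1:Mul2,r2:Mul1,r3:3,r4:9,r5:6
cycle 7: issue ADD r0<-Add1 // r0:Add1,r1:Mul2,r2:Mul1,r3:3,r4:9,r5:6
cycle 8: issue SUB r0<-Add2 // r0:Add2,r1:Mul2,r2:Mul1,r3:3,r4:9,r5:6
cycle 9: stall // r0:Add2,r1:Mul2,r2:Mul1,r3:3,r4:9,r5:6
cycle 10: CDB Add1=36; stall // r0:Add2,r1:Mul2,r2:Mul1,r3:3,r4:9,r5:6
cycle 11: CDB Mul2=108; issue MUL r5<-Mul2 // r0:Add2,r1:108,r2:Mul1,r3:3,r4:9,r5:Mul2
cycle 12: issue SUB r4<-Add1 // r0:Add2,r1:108,r2:Mul1,r3:3,r4:Add1,r5:Mul2
cycle 13: stall // r0:Add2,r1:108,r2:Mul1,r3:3,r4:Add1,r5:Mul2
cycle 14: stall // r0:Add2,r1:108,r2:Mul1,r3:3,r4:Add1,r5:Mul2
cycle 15: stall // r0:Add2,r1:108,r2:Mul1,r3:3,r4:Add1,r5:Mul2
cycle 16: CDB Mul1=11664; stall // r0:Add2,r1:108,r2:11664,r3:3,r4:Add1,r5:Mul2
cycle 17: stall // r0:Add2,r1:108,r2:11664,r3:3,r4:Add1,r5:Mul2
cycle 18: stall // r0:Add2,r1:108,r2:11664,r3:3,r4:Add1,r5:Mul2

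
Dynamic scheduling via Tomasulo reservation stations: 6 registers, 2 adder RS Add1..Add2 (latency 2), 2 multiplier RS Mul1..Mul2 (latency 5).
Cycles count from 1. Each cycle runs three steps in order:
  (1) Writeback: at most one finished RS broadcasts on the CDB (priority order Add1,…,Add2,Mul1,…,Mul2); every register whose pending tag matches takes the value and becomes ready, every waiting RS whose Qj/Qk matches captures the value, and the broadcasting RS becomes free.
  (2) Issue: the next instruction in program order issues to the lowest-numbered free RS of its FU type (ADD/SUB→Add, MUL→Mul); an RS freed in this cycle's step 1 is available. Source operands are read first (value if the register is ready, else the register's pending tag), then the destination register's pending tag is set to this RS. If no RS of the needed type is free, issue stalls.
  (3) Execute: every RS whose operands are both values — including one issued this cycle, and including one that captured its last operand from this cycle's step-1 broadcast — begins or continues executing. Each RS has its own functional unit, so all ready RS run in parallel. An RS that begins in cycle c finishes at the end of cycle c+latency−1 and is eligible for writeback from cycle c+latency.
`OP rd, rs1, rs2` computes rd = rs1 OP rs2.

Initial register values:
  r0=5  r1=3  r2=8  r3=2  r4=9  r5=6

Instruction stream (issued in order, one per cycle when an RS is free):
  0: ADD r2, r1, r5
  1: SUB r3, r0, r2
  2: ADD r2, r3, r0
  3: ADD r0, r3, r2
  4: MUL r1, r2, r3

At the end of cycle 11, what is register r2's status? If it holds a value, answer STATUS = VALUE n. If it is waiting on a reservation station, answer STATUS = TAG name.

STATUS = VALUE 1

  c1: issue ADD r2<-Add1  regs: r0:5,r1:3,r2:Add1,r3:2,r4:9,r5:6
  c2: issue SUB r3<-Add2  regs: r0:5,r1:3,r2:Add1,r3:Add2,r4:9,r5:6
  c3: CDB Add1=9; issue ADD r2<-Add1  regs: r0:5,r1:3,r2:Add1,r3:Add2,r4:9,r5:6
  c4: stall  regs: r0:5,r1:3,r2:Add1,r3:Add2,r4:9,r5:6
  c5: CDB Add2=-4; issue ADD r0<-Add2  regs: r0:Add2,r1:3,r2:Add1,r3:-4,r4:9,r5:6
  c6: issue MUL r1<-Mul1  regs: r0:Add2,r1:Mul1,r2:Add1,r3:-4,r4:9,r5:6
  c7: CDB Add1=1  regs: r0:Add2,r1:Mul1,r2:1,r3:-4,r4:9,r5:6
  c8: -  regs: r0:Add2,r1:Mul1,r2:1,r3:-4,r4:9,r5:6
  c9: CDB Add2=-3  regs: r0:-3,r1:Mul1,r2:1,r3:-4,r4:9,r5:6
  c10: -  regs: r0:-3,r1:Mul1,r2:1,r3:-4,r4:9,r5:6
  c11: -  regs: r0:-3,r1:Mul1,r2:1,r3:-4,r4:9,r5:6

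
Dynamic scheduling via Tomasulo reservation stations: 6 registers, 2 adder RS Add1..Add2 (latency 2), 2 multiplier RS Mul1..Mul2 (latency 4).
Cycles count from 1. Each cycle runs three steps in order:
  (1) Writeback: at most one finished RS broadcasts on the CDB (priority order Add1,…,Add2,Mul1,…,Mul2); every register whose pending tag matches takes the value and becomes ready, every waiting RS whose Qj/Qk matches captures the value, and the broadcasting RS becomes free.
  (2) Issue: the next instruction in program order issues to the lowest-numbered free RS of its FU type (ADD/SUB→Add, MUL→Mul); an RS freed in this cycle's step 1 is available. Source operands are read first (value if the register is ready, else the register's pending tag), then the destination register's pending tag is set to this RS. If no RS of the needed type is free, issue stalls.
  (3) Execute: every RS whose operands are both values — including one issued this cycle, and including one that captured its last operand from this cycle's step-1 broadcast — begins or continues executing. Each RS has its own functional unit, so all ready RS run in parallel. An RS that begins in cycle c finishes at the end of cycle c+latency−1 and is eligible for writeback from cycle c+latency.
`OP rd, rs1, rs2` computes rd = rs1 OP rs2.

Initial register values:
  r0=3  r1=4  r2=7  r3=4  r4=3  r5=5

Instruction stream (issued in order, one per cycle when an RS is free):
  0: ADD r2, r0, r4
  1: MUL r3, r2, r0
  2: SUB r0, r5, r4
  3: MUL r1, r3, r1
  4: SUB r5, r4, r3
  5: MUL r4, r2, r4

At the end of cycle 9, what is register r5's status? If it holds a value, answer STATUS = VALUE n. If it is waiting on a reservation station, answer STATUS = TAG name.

c1: issue ADD r2<-Add1 | r0:3,r1:4,r2:Add1,r3:4,r4:3,r5:5
c2: issue MUL r3<-Mul1 | r0:3,r1:4,r2:Add1,r3:Mul1,r4:3,r5:5
c3: CDB Add1=6; issue SUB r0<-Add1 | r0:Add1,r1:4,r2:6,r3:Mul1,r4:3,r5:5
c4: issue MUL r1<-Mul2 | r0:Add1,r1:Mul2,r2:6,r3:Mul1,r4:3,r5:5
c5: CDB Add1=2; issue SUB r5<-Add1 | r0:2,r1:Mul2,r2:6,r3:Mul1,r4:3,r5:Add1
c6: stall | r0:2,r1:Mul2,r2:6,r3:Mul1,r4:3,r5:Add1
c7: CDB Mul1=18; issue MUL r4<-Mul1 | r0:2,r1:Mul2,r2:6,r3:18,r4:Mul1,r5:Add1
c8: - | r0:2,r1:Mul2,r2:6,r3:18,r4:Mul1,r5:Add1
c9: CDB Add1=-15 | r0:2,r1:Mul2,r2:6,r3:18,r4:Mul1,r5:-15

STATUS = VALUE -15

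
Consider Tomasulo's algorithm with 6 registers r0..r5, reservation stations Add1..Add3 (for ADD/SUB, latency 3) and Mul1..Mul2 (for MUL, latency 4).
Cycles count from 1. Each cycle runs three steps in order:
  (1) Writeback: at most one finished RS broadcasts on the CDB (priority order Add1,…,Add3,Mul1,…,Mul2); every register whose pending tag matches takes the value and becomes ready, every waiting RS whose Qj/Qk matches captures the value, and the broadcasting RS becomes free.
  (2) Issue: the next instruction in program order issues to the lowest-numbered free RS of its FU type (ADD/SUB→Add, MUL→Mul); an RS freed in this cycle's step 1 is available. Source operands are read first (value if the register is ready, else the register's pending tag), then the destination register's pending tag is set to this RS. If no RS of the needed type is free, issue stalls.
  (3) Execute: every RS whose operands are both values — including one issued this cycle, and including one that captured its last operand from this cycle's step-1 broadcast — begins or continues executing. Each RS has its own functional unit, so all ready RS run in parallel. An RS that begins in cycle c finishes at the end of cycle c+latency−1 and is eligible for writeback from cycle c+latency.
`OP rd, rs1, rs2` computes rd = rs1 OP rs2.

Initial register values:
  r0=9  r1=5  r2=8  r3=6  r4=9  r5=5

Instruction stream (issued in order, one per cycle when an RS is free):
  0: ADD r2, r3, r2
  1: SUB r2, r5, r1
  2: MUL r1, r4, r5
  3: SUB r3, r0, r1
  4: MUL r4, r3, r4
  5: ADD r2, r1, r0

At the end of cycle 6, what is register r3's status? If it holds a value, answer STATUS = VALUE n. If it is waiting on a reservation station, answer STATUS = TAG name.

c1: issue ADD r2<-Add1 | r0:9,r1:5,r2:Add1,r3:6,r4:9,r5:5
c2: issue SUB r2<-Add2 | r0:9,r1:5,r2:Add2,r3:6,r4:9,r5:5
c3: issue MUL r1<-Mul1 | r0:9,r1:Mul1,r2:Add2,r3:6,r4:9,r5:5
c4: CDB Add1=14; issue SUB r3<-Add1 | r0:9,r1:Mul1,r2:Add2,r3:Add1,r4:9,r5:5
c5: CDB Add2=0; issue MUL r4<-Mul2 | r0:9,r1:Mul1,r2:0,r3:Add1,r4:Mul2,r5:5
c6: issue ADD r2<-Add2 | r0:9,r1:Mul1,r2:Add2,r3:Add1,r4:Mul2,r5:5

STATUS = TAG Add1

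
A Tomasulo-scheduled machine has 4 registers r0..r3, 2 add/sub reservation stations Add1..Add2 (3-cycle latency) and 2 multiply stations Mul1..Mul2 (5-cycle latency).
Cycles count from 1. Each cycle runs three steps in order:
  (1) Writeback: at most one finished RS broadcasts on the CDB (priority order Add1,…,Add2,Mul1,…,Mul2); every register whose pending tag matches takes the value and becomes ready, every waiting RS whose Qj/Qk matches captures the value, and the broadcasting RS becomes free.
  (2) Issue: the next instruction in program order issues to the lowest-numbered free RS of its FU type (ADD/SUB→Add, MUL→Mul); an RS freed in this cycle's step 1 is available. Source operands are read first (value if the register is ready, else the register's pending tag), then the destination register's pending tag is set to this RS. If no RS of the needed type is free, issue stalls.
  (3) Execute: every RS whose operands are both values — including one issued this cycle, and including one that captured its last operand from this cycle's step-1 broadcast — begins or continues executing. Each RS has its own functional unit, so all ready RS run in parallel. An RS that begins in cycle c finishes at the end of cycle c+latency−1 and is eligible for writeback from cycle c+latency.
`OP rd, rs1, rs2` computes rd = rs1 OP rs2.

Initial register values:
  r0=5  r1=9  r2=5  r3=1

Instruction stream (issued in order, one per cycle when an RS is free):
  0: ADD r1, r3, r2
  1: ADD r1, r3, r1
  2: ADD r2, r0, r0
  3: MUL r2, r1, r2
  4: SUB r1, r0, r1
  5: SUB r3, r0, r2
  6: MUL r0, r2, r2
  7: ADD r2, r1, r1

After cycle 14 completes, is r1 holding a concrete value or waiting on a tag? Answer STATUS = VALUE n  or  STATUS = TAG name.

STATUS = VALUE -2

cycle 1: issue ADD r1<-Add1 // r0:5,r1:Add1,r2:5,r3:1
cycle 2: issue ADD r1<-Add2 // r0:5,r1:Add2,r2:5,r3:1
cycle 3: stall // r0:5,r1:Add2,r2:5,r3:1
cycle 4: CDB Add1=6; issue ADD r2<-Add1 // r0:5,r1:Add2,r2:Add1,r3:1
cycle 5: issue MUL r2<-Mul1 // r0:5,r1:Add2,r2:Mul1,r3:1
cycle 6: stall // r0:5,r1:Add2,r2:Mul1,r3:1
cycle 7: CDB Add1=10; issue SUB r1<-Add1 // r0:5,r1:Add1,r2:Mul1,r3:1
cycle 8: CDB Add2=7; issue SUB r3<-Add2 // r0:5,r1:Add1,r2:Mul1,r3:Add2
cycle 9: issue MUL r0<-Mul2 // r0:Mul2,r1:Add1,r2:Mul1,r3:Add2
cycle 10: stall // r0:Mul2,r1:Add1,r2:Mul1,r3:Add2
cycle 11: CDB Add1=-2; issue ADD r2<-Add1 // r0:Mul2,r1:-2,r2:Add1,r3:Add2
cycle 12: - // r0:Mul2,r1:-2,r2:Add1,r3:Add2
cycle 13: CDB Mul1=70 // r0:Mul2,r1:-2,r2:Add1,r3:Add2
cycle 14: CDB Add1=-4 // r0:Mul2,r1:-2,r2:-4,r3:Add2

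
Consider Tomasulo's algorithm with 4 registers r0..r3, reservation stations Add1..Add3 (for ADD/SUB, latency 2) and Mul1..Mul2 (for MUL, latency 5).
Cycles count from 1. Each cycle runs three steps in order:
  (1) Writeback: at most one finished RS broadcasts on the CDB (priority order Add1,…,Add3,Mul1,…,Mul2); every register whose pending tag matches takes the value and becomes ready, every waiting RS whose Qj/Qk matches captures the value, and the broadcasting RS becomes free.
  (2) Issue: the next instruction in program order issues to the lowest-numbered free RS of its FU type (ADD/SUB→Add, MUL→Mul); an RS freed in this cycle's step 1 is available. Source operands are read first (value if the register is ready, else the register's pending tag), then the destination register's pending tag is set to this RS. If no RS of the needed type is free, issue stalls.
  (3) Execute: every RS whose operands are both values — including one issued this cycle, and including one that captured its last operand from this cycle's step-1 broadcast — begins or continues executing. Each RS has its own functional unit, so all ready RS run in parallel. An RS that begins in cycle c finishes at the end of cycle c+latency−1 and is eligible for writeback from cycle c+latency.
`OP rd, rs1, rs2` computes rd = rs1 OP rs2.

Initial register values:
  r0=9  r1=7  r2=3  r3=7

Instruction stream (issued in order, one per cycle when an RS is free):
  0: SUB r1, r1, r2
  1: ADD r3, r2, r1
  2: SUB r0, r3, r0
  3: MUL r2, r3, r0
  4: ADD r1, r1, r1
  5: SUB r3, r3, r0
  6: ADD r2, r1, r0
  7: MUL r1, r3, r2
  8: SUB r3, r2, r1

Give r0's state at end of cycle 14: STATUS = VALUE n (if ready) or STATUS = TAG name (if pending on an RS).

c1: issue SUB r1<-Add1 | r0:9,r1:Add1,r2:3,r3:7
c2: issue ADD r3<-Add2 | r0:9,r1:Add1,r2:3,r3:Add2
c3: CDB Add1=4; issue SUB r0<-Add1 | r0:Add1,r1:4,r2:3,r3:Add2
c4: issue MUL r2<-Mul1 | r0:Add1,r1:4,r2:Mul1,r3:Add2
c5: CDB Add2=7; issue ADD r1<-Add2 | r0:Add1,r1:Add2,r2:Mul1,r3:7
c6: issue SUB r3<-Add3 | r0:Add1,r1:Add2,r2:Mul1,r3:Add3
c7: CDB Add1=-2; issue ADD r2<-Add1 | r0:-2,r1:Add2,r2:Add1,r3:Add3
c8: CDB Add2=8; issue MUL r1<-Mul2 | r0:-2,r1:Mul2,r2:Add1,r3:Add3
c9: CDB Add3=9; issue SUB r3<-Add2 | r0:-2,r1:Mul2,r2:Add1,r3:Add2
c10: CDB Add1=6 | r0:-2,r1:Mul2,r2:6,r3:Add2
c11: - | r0:-2,r1:Mul2,r2:6,r3:Add2
c12: CDB Mul1=-14 | r0:-2,r1:Mul2,r2:6,r3:Add2
c13: - | r0:-2,r1:Mul2,r2:6,r3:Add2
c14: - | r0:-2,r1:Mul2,r2:6,r3:Add2

STATUS = VALUE -2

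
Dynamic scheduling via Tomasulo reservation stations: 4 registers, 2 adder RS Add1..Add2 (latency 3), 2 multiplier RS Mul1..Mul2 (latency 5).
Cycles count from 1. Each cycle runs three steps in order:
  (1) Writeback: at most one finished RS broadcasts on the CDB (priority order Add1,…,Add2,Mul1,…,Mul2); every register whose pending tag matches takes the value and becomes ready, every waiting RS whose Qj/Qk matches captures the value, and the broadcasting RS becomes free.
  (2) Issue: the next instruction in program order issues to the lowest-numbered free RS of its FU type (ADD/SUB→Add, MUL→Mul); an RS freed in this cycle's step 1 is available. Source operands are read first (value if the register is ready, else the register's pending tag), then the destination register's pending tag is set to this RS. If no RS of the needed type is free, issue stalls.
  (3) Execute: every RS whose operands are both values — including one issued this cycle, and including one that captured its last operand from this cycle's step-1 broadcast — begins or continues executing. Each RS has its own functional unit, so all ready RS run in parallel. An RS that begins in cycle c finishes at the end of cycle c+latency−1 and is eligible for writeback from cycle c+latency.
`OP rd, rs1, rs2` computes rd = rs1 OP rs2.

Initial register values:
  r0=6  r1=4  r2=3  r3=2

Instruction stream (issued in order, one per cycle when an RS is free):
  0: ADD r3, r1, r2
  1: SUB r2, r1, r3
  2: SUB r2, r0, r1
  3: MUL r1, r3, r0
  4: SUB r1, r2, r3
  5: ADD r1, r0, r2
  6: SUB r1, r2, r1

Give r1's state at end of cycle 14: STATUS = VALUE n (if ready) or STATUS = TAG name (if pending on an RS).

STATUS = VALUE -6

cycle 1: issue ADD r3<-Add1 // r0:6,r1:4,r2:3,r3:Add1
cycle 2: issue SUB r2<-Add2 // r0:6,r1:4,r2:Add2,r3:Add1
cycle 3: stall // r0:6,r1:4,r2:Add2,r3:Add1
cycle 4: CDB Add1=7; issue SUB r2<-Add1 // r0:6,r1:4,r2:Add1,r3:7
cycle 5: issue MUL r1<-Mul1 // r0:6,r1:Mul1,r2:Add1,r3:7
cycle 6: stall // r0:6,r1:Mul1,r2:Add1,r3:7
cycle 7: CDB Add1=2; issue SUB r1<-Add1 // r0:6,r1:Add1,r2:2,r3:7
cycle 8: CDB Add2=-3; issue ADD r1<-Add2 // r0:6,r1:Add2,r2:2,r3:7
cycle 9: stall // r0:6,r1:Add2,r2:2,r3:7
cycle 10: CDB Add1=-5; issue SUB r1<-Add1 // r0:6,r1:Add1,r2:2,r3:7
cycle 11: CDB Add2=8 // r0:6,r1:Add1,r2:2,r3:7
cycle 12: CDB Mul1=42 // r0:6,r1:Add1,r2:2,r3:7
cycle 13: - // r0:6,r1:Add1,r2:2,r3:7
cycle 14: CDB Add1=-6 // r0:6,r1:-6,r2:2,r3:7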